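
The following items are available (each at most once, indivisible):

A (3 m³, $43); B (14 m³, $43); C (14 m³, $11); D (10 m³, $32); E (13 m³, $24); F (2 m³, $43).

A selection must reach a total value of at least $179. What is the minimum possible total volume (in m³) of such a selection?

42

Subsets with value ≥ 179, sorted by total volume:
- A+B+D+E+F: volume 42, value 185
- A+B+C+D+E+F: volume 56, value 196
Minimum volume: 42 m³.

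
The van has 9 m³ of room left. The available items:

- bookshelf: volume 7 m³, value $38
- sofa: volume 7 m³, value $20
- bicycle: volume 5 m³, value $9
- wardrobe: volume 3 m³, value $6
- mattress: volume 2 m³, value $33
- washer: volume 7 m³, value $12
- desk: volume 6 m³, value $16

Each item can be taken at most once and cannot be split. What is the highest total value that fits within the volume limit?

$71

This is a 0/1 knapsack; check combinations near the capacity.
- bookshelf+mattress: volume 7+2=9, value 38+33=71
- sofa+mattress: volume 7+2=9, value 20+33=53
- mattress+desk: volume 2+6=8, value 33+16=49
Best: $71.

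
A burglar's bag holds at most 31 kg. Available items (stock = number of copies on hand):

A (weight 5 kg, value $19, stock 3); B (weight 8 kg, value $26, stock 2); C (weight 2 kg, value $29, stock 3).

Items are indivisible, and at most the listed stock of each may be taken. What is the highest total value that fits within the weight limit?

Best selections within weight 31 and stock limits:
- 3×A + 1×B + 3×C: weight 29, value 170
- 1×A + 2×B + 3×C: weight 27, value 158
Best: $170.

$170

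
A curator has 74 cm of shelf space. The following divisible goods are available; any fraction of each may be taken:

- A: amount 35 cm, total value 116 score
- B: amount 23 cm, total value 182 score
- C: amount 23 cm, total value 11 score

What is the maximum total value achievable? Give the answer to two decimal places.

305.65

Take in order of value per unit:
- B (182/23 per unit): all 23 → value 182, running total 182.00
- A (116/35 per unit): all 35 → value 116, running total 298.00
- C (11/23 per unit): 16 of 23 → value 16×11/23 = 7.6522, running total 305.65
Total 305.65.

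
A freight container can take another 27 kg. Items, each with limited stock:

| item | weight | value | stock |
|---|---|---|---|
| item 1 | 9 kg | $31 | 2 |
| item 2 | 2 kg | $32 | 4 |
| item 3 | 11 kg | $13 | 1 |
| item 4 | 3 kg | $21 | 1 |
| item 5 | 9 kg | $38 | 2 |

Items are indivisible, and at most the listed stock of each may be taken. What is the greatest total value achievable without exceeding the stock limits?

Top feasible selections:
- 4×item 2 + 2×item 5: weight 26, value 204
- 1×item 1 + 4×item 2 + 1×item 5: weight 26, value 197
Best: $204.

$204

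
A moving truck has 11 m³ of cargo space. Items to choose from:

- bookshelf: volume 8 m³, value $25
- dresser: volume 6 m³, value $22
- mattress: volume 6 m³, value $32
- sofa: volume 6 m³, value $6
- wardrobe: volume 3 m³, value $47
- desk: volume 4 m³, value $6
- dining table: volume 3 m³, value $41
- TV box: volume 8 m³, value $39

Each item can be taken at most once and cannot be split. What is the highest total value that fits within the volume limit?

Check high-value combinations within 11 m³:
- wardrobe+desk+dining table: volume 3+4+3=10, value 47+6+41=94
- wardrobe+dining table: volume 3+3=6, value 47+41=88
- wardrobe+TV box: volume 3+8=11, value 47+39=86
Best: $94.

$94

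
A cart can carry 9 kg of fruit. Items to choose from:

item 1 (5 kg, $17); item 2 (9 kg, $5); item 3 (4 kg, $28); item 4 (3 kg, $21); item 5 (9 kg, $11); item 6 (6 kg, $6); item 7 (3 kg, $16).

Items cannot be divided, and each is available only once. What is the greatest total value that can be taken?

$49

This is a 0/1 knapsack; check combinations near the capacity.
- item 3+item 4: weight 4+3=7, value 28+21=49
- item 1+item 3: weight 5+4=9, value 17+28=45
- item 3+item 7: weight 4+3=7, value 28+16=44
Best: $49.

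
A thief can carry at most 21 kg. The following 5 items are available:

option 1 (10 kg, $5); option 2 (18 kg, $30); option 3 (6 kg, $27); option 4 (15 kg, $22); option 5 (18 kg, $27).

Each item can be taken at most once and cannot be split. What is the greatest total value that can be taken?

$49

Check high-value combinations within 21 kg:
- option 3+option 4: weight 6+15=21, value 27+22=49
- option 1+option 3: weight 10+6=16, value 5+27=32
- option 2: weight 18, value 30
- option 3: weight 6, value 27
Best: $49.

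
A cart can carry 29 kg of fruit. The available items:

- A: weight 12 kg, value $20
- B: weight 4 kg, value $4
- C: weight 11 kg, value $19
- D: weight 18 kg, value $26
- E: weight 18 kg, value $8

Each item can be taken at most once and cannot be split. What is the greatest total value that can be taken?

Check high-value combinations within 29 kg:
- C+D: weight 11+18=29, value 19+26=45
- A+B+C: weight 12+4+11=27, value 20+4+19=43
- A+C: weight 12+11=23, value 20+19=39
Best: $45.

$45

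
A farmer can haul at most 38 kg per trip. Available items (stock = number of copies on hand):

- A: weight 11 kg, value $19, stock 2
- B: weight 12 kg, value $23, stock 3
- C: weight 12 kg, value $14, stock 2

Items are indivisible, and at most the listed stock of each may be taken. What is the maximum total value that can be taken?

Top feasible selections:
- 3×B: weight 36, value 69
- 1×A + 2×B: weight 35, value 65
- 2×A + 1×B: weight 34, value 61
Best: $69.

$69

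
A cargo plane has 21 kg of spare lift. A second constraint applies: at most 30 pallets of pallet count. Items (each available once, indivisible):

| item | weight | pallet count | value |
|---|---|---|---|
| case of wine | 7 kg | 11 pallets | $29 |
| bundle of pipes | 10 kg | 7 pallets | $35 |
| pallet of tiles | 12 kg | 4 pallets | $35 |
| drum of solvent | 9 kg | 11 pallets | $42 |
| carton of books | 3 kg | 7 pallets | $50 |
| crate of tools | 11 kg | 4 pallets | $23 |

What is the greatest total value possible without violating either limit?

Feasible sets respecting both limits:
- case of wine+drum of solvent+carton of books: weight 19, pallet count 29, value 121
- case of wine+bundle of pipes+carton of books: weight 20, pallet count 25, value 114
- case of wine+carton of books+crate of tools: weight 21, pallet count 22, value 102
Best: $121.

$121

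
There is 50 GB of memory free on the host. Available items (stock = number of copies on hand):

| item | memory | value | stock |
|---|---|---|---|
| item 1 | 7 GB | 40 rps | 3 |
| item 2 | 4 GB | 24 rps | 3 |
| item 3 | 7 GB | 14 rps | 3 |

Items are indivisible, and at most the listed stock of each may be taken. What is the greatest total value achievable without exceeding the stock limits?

Best selections within memory 50 and stock limits:
- 3×item 1 + 3×item 2 + 2×item 3: memory 47, value 220
- 3×item 1 + 2×item 2 + 3×item 3: memory 50, value 210
Best: 220 rps.

220 rps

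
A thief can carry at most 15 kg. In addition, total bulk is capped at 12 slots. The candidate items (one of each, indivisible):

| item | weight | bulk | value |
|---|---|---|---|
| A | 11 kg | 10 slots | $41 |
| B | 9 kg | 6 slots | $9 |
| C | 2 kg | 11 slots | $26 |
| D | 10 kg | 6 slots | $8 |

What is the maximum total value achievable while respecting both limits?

$41

Feasible sets respecting both limits:
- A: weight 11, bulk 10, value 41
- C: weight 2, bulk 11, value 26
- B: weight 9, bulk 6, value 9
- D: weight 10, bulk 6, value 8
Best: $41.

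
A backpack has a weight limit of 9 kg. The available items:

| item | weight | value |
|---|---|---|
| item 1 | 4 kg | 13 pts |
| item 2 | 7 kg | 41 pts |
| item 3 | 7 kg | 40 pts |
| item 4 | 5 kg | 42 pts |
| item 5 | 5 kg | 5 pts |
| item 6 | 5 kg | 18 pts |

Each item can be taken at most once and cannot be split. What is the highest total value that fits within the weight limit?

Check high-value combinations within 9 kg:
- item 1+item 4: weight 4+5=9, value 13+42=55
- item 4: weight 5, value 42
- item 2: weight 7, value 41
- item 3: weight 7, value 40
- item 1+item 6: weight 4+5=9, value 13+18=31
Best: 55 pts.

55 pts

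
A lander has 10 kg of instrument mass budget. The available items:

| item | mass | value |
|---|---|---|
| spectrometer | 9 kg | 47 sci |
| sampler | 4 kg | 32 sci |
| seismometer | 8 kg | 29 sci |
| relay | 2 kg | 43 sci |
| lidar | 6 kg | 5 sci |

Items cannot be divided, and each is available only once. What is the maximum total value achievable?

Check high-value combinations within 10 kg:
- sampler+relay: mass 4+2=6, value 32+43=75
- seismometer+relay: mass 8+2=10, value 29+43=72
- relay+lidar: mass 2+6=8, value 43+5=48
Best: 75 sci.

75 sci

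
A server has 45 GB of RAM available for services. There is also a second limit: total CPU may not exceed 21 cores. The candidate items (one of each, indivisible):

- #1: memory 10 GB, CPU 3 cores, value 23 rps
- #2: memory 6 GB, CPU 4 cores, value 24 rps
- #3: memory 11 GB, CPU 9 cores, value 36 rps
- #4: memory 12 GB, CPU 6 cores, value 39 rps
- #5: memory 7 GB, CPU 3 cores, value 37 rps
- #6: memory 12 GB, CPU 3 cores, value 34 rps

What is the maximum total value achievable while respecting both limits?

Feasible sets respecting both limits:
- #3+#4+#5+#6: memory 42, CPU 21, value 146
- #1+#3+#4+#5: memory 40, CPU 21, value 135
- #2+#4+#5+#6: memory 37, CPU 16, value 134
- #1+#4+#5+#6: memory 41, CPU 15, value 133
Best: 146 rps.

146 rps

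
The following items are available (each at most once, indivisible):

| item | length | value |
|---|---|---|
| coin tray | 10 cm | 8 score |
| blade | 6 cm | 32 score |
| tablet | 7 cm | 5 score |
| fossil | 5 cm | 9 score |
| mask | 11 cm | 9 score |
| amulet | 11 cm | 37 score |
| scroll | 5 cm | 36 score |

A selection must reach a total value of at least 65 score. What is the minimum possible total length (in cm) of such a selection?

Subsets with value ≥ 65, sorted by total length:
- blade+scroll: length 11, value 68
- blade+fossil+scroll: length 16, value 77
- amulet+scroll: length 16, value 73
- blade+amulet: length 17, value 69
Minimum length: 11 cm.

11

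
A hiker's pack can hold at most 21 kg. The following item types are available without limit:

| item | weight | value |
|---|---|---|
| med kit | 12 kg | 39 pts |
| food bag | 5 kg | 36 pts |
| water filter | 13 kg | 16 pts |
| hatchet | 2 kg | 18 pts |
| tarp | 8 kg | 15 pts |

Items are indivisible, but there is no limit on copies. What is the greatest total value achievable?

180 pts

Best value-per-unit is hatchet at 18/2; filling with it alone gives 10×18 = 180.
Optimal mix: 1×food bag + 8×hatchet → weight 21, value 180.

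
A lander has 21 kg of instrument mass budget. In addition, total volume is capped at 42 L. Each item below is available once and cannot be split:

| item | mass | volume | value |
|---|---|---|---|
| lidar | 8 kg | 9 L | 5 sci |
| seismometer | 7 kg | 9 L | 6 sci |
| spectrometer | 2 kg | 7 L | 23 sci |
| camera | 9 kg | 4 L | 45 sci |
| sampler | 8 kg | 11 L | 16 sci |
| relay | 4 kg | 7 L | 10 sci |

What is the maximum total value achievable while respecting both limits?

Feasible sets respecting both limits:
- spectrometer+camera+sampler: mass 19, volume 22, value 84
- spectrometer+camera+relay: mass 15, volume 18, value 78
- seismometer+spectrometer+camera: mass 18, volume 20, value 74
Best: 84 sci.

84 sci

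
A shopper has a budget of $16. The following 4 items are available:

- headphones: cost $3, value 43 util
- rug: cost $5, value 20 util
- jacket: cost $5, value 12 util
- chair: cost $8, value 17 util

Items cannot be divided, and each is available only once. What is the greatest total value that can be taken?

80 util

Check high-value combinations within $16:
- headphones+rug+chair: cost 3+5+8=16, value 43+20+17=80
- headphones+rug+jacket: cost 3+5+5=13, value 43+20+12=75
- headphones+jacket+chair: cost 3+5+8=16, value 43+12+17=72
- headphones+rug: cost 3+5=8, value 43+20=63
Best: 80 util.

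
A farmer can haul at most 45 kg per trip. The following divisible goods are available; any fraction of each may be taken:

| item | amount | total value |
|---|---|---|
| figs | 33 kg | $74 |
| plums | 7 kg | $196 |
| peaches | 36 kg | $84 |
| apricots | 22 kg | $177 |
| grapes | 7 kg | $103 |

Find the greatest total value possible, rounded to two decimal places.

Take in order of value per unit:
- plums (196/7 per unit): all 7 → value 196, running total 196.00
- grapes (103/7 per unit): all 7 → value 103, running total 299.00
- apricots (177/22 per unit): all 22 → value 177, running total 476.00
- peaches (84/36 per unit): 9 of 36 → value 9×84/36 = 21.0000, running total 497.00
Total 497.00.

497.00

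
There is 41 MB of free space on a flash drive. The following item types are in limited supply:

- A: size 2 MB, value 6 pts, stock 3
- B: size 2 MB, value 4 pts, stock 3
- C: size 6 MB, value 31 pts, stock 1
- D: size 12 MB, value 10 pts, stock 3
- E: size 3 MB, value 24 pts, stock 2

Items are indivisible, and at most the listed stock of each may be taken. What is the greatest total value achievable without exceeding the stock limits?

119 pts

Best selections within size 41 and stock limits:
- 3×A + 3×B + 1×C + 1×D + 2×E: size 36, value 119
- 3×A + 2×B + 1×C + 1×D + 2×E: size 34, value 115
Best: 119 pts.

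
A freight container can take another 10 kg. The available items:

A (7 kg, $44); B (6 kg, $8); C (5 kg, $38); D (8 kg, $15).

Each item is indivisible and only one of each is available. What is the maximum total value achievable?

$44

Check high-value combinations within 10 kg:
- A: weight 7, value 44
- C: weight 5, value 38
- D: weight 8, value 15
Best: $44.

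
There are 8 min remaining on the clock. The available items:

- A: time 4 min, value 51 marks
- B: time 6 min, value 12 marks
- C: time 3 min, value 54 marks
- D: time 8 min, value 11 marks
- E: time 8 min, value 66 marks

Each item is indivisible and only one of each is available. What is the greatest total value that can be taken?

Check high-value combinations within 8 min:
- A+C: time 4+3=7, value 51+54=105
- E: time 8, value 66
- C: time 3, value 54
Best: 105 marks.

105 marks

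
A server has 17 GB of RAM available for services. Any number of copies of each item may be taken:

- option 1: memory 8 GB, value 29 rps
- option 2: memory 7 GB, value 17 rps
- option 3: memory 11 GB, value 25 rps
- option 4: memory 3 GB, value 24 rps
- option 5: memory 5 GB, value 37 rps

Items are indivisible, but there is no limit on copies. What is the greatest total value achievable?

133 rps

Best value-per-unit is option 4 at 24/3; filling with it alone gives 5×24 = 120.
Optimal mix: 4×option 4 + 1×option 5 → memory 17, value 133.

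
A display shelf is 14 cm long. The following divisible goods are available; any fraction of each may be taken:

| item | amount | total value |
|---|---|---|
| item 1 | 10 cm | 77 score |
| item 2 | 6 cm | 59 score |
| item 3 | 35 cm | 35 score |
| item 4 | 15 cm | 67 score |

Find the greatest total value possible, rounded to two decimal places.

Take in order of value per unit:
- item 2 (59/6 per unit): all 6 → value 59, running total 59.00
- item 1 (77/10 per unit): 8 of 10 → value 8×77/10 = 61.6000, running total 120.60
Total 120.60.

120.60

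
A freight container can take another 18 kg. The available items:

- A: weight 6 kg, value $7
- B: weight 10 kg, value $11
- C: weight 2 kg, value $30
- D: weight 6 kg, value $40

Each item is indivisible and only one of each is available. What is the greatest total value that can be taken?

$81

This is a 0/1 knapsack; check combinations near the capacity.
- B+C+D: weight 10+2+6=18, value 11+30+40=81
- A+C+D: weight 6+2+6=14, value 7+30+40=77
- C+D: weight 2+6=8, value 30+40=70
- B+D: weight 10+6=16, value 11+40=51
Best: $81.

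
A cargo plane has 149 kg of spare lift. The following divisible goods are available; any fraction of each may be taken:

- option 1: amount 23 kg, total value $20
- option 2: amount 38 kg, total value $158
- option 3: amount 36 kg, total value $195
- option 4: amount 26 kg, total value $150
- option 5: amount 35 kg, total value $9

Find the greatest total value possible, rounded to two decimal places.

529.69

Take in order of value per unit:
- option 4 (150/26 per unit): all 26 → value 150, running total 150.00
- option 3 (195/36 per unit): all 36 → value 195, running total 345.00
- option 2 (158/38 per unit): all 38 → value 158, running total 503.00
- option 1 (20/23 per unit): all 23 → value 20, running total 523.00
- option 5 (9/35 per unit): 26 of 35 → value 26×9/35 = 6.6857, running total 529.69
Total 529.69.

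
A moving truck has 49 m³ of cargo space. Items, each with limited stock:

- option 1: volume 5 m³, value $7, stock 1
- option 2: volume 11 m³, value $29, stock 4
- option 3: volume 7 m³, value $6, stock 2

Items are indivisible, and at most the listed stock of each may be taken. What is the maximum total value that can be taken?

Best selections within volume 49 and stock limits:
- 1×option 1 + 4×option 2: volume 49, value 123
- 4×option 2: volume 44, value 116
Best: $123.

$123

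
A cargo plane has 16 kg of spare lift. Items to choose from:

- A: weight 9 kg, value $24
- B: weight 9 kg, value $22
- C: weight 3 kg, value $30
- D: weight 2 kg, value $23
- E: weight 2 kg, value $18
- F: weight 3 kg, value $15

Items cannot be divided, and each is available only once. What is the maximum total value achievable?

$95

Check high-value combinations within 16 kg:
- A+C+D+E: weight 9+3+2+2=16, value 24+30+23+18=95
- B+C+D+E: weight 9+3+2+2=16, value 22+30+23+18=93
- C+D+E+F: weight 3+2+2+3=10, value 30+23+18+15=86
- A+D+E+F: weight 9+2+2+3=16, value 24+23+18+15=80
Best: $95.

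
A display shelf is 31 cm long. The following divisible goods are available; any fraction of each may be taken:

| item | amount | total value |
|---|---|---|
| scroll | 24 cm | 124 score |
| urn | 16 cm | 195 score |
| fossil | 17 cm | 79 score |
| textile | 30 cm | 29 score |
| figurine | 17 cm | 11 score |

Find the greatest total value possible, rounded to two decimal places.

Take in order of value per unit:
- urn (195/16 per unit): all 16 → value 195, running total 195.00
- scroll (124/24 per unit): 15 of 24 → value 15×124/24 = 77.5000, running total 272.50
Total 272.50.

272.50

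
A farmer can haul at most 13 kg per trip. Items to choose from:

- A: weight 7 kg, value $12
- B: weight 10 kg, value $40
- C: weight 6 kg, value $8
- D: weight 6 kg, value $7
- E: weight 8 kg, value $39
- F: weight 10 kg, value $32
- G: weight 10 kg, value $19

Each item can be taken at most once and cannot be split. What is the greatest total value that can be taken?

$40

Check high-value combinations within 13 kg:
- B: weight 10, value 40
- E: weight 8, value 39
- F: weight 10, value 32
- A+C: weight 7+6=13, value 12+8=20
- G: weight 10, value 19
Best: $40.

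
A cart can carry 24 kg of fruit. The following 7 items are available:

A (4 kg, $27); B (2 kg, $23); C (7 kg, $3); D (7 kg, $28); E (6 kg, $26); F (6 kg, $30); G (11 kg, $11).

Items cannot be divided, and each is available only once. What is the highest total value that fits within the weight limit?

$111

Check high-value combinations within 24 kg:
- A+D+E+F: weight 4+7+6+6=23, value 27+28+26+30=111
- A+B+D+F: weight 4+2+7+6=19, value 27+23+28+30=108
- B+D+E+F: weight 2+7+6+6=21, value 23+28+26+30=107
- A+B+E+F: weight 4+2+6+6=18, value 27+23+26+30=106
Best: $111.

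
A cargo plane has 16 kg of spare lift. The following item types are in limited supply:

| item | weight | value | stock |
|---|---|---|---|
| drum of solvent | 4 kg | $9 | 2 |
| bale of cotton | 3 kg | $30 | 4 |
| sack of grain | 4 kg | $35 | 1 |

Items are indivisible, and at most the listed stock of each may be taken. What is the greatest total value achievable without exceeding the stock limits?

Best selections within weight 16 and stock limits:
- 4×bale of cotton + 1×sack of grain: weight 16, value 155
- 1×drum of solvent + 4×bale of cotton: weight 16, value 129
- 3×bale of cotton + 1×sack of grain: weight 13, value 125
Best: $155.

$155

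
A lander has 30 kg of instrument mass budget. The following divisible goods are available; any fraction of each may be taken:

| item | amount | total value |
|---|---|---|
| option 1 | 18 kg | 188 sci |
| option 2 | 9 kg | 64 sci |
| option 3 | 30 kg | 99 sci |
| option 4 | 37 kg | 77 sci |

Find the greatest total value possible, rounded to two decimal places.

261.90

Take in order of value per unit:
- option 1 (188/18 per unit): all 18 → value 188, running total 188.00
- option 2 (64/9 per unit): all 9 → value 64, running total 252.00
- option 3 (99/30 per unit): 3 of 30 → value 3×99/30 = 9.9000, running total 261.90
Total 261.90.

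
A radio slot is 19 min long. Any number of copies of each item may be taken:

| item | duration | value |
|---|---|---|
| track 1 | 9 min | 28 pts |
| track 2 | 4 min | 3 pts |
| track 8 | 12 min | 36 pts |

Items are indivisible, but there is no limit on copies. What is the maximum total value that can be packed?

Best value-per-unit is track 1 at 28/9, and filling with it alone uses duration 2×9=18. No mix of the others beats 2×28 = 56.

56 pts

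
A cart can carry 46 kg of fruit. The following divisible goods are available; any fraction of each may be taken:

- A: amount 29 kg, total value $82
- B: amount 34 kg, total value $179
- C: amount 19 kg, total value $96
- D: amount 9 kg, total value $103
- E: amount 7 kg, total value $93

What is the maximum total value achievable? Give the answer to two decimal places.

353.94

Take in order of value per unit:
- E (93/7 per unit): all 7 → value 93, running total 93.00
- D (103/9 per unit): all 9 → value 103, running total 196.00
- B (179/34 per unit): 30 of 34 → value 30×179/34 = 157.9412, running total 353.94
Total 353.94.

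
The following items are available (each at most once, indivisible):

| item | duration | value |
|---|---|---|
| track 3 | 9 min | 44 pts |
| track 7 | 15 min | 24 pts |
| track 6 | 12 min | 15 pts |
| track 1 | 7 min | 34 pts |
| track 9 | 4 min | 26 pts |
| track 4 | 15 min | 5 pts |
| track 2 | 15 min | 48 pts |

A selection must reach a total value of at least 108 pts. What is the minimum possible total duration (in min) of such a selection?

26

Subsets with value ≥ 108, sorted by total duration:
- track 1+track 9+track 2: duration 26, value 108
- track 3+track 9+track 2: duration 28, value 118
- track 3+track 1+track 2: duration 31, value 126
Minimum duration: 26 min.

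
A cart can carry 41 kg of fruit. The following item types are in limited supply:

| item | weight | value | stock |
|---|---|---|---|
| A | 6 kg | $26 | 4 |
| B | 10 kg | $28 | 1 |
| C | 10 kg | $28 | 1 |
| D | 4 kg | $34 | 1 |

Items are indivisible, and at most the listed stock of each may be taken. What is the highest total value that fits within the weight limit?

Top feasible selections:
- 4×A + 1×C + 1×D: weight 38, value 166
- 4×A + 1×B + 1×D: weight 38, value 166
- 2×A + 1×B + 1×C + 1×D: weight 36, value 142
Best: $166.

$166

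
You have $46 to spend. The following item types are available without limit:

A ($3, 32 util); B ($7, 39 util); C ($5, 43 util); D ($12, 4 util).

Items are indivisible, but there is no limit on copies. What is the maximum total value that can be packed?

480 util

Best value-per-unit is A at 32/3, and filling with it alone uses cost 15×3=45. No mix of the others beats 15×32 = 480.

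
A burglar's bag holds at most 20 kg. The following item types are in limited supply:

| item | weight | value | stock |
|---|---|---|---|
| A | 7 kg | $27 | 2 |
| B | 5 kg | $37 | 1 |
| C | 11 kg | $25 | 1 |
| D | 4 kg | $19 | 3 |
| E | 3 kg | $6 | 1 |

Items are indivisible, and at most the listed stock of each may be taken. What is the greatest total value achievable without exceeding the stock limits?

Top feasible selections:
- 1×A + 1×B + 2×D: weight 20, value 102
- 1×B + 3×D + 1×E: weight 20, value 100
- 1×B + 3×D: weight 17, value 94
Best: $102.

$102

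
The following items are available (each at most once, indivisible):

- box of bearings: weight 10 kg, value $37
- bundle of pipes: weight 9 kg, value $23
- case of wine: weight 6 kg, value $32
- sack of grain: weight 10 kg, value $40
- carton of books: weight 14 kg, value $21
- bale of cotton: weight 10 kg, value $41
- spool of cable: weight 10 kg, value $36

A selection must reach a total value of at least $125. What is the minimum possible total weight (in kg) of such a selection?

Subsets with value ≥ 125, sorted by total weight:
- bundle of pipes+case of wine+sack of grain+bale of cotton: weight 35, value 136
- box of bearings+bundle of pipes+case of wine+bale of cotton: weight 35, value 133
Minimum weight: 35 kg.

35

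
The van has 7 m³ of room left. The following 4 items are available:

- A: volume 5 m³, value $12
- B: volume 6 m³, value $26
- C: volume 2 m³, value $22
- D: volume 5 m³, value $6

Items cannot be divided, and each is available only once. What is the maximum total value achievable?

This is a 0/1 knapsack; check combinations near the capacity.
- A+C: volume 5+2=7, value 12+22=34
- C+D: volume 2+5=7, value 22+6=28
- B: volume 6, value 26
Best: $34.

$34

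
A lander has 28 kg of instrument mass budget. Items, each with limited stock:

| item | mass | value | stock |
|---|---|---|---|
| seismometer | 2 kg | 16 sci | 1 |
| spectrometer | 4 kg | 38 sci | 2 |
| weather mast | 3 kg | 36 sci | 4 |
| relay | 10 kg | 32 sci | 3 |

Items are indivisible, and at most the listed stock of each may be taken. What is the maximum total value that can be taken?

Best selections within mass 28 and stock limits:
- 1×seismometer + 2×spectrometer + 4×weather mast: mass 22, value 236
- 1×seismometer + 1×spectrometer + 4×weather mast + 1×relay: mass 28, value 230
Best: 236 sci.

236 sci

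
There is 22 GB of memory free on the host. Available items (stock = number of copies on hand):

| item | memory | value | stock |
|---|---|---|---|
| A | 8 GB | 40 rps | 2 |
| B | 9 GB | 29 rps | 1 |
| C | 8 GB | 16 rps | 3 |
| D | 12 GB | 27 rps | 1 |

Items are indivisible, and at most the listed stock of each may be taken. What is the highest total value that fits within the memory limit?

80 rps

Top feasible selections:
- 2×A: memory 16, value 80
- 1×A + 1×B: memory 17, value 69
- 1×A + 1×D: memory 20, value 67
- 1×A + 1×C: memory 16, value 56
Best: 80 rps.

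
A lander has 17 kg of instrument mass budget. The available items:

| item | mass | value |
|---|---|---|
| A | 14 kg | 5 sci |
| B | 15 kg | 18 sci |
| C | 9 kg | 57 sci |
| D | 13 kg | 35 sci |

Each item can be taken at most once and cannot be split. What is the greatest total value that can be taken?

57 sci

This is a 0/1 knapsack; check combinations near the capacity.
- C: mass 9, value 57
- D: mass 13, value 35
- B: mass 15, value 18
- A: mass 14, value 5
Best: 57 sci.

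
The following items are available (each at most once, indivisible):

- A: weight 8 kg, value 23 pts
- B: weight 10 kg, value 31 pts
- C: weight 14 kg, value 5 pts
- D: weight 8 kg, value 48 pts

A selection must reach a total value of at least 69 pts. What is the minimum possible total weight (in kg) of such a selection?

16

Subsets with value ≥ 69, sorted by total weight:
- A+D: weight 16, value 71
- B+D: weight 18, value 79
- A+B+D: weight 26, value 102
Minimum weight: 16 kg.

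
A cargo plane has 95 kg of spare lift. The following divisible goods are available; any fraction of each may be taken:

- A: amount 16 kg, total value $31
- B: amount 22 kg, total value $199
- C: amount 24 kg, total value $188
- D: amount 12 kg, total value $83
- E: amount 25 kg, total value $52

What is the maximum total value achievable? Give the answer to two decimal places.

545.25

Take in order of value per unit:
- B (199/22 per unit): all 22 → value 199, running total 199.00
- C (188/24 per unit): all 24 → value 188, running total 387.00
- D (83/12 per unit): all 12 → value 83, running total 470.00
- E (52/25 per unit): all 25 → value 52, running total 522.00
- A (31/16 per unit): 12 of 16 → value 12×31/16 = 23.2500, running total 545.25
Total 545.25.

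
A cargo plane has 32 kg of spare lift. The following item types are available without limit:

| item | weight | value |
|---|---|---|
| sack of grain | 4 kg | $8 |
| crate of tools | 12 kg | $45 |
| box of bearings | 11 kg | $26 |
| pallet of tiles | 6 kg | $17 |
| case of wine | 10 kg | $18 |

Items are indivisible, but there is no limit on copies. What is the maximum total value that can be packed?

$107

Best value-per-unit is crate of tools at 45/12; filling with it alone gives 2×45 = 90.
Optimal mix: 2×crate of tools + 1×pallet of tiles → weight 30, value 107.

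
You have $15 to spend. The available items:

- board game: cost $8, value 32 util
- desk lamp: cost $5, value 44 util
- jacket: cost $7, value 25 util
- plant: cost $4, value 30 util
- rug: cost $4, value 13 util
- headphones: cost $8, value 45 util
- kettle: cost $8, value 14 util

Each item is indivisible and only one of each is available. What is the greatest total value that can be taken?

Check high-value combinations within $15:
- desk lamp+headphones: cost 5+8=13, value 44+45=89
- desk lamp+plant+rug: cost 5+4+4=13, value 44+30+13=87
- board game+desk lamp: cost 8+5=13, value 32+44=76
Best: 89 util.

89 util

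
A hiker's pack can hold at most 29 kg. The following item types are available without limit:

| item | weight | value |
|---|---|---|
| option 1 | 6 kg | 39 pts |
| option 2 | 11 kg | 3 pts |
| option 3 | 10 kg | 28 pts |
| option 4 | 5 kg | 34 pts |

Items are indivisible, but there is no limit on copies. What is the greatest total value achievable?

Best value-per-unit is option 4 at 34/5; filling with it alone gives 5×34 = 170.
Optimal mix: 4×option 1 + 1×option 4 → weight 29, value 190.

190 pts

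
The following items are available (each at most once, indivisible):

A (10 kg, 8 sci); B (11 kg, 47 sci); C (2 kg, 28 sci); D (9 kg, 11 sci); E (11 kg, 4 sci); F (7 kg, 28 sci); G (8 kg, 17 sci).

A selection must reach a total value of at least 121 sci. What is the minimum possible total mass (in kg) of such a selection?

37

Subsets with value ≥ 121, sorted by total mass:
- B+C+D+F+G: mass 37, value 131
- A+B+C+F+G: mass 38, value 128
Minimum mass: 37 kg.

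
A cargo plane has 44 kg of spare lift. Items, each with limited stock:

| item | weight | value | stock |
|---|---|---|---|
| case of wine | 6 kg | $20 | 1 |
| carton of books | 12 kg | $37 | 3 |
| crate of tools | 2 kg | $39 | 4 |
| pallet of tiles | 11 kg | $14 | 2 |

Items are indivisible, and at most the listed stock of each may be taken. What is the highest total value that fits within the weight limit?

Best selections within weight 44 and stock limits:
- 3×carton of books + 4×crate of tools: weight 44, value 267
- 1×case of wine + 2×carton of books + 4×crate of tools: weight 38, value 250
Best: $267.

$267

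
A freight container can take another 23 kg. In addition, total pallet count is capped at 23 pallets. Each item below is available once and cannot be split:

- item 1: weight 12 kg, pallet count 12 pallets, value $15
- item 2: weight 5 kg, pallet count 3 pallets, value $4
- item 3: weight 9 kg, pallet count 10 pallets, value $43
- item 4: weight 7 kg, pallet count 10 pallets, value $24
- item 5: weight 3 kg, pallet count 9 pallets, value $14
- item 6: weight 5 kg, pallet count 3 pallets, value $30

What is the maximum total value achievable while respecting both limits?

Feasible sets respecting both limits:
- item 3+item 4+item 6: weight 21, pallet count 23, value 97
- item 3+item 5+item 6: weight 17, pallet count 22, value 87
- item 2+item 3+item 6: weight 19, pallet count 16, value 77
- item 3+item 6: weight 14, pallet count 13, value 73
Best: $97.

$97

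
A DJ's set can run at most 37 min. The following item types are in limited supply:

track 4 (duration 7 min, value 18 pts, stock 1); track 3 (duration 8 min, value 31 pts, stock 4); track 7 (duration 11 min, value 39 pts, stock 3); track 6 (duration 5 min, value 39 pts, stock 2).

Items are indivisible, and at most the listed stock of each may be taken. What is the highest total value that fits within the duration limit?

179 pts

Best selections within duration 37 and stock limits:
- 2×track 3 + 1×track 7 + 2×track 6: duration 37, value 179
- 3×track 3 + 2×track 6: duration 34, value 171
- 1×track 4 + 1×track 3 + 1×track 7 + 2×track 6: duration 36, value 166
Best: 179 pts.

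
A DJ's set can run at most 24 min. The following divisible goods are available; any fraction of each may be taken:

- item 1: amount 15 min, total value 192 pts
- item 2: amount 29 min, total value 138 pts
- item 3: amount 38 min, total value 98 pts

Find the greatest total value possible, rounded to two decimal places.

234.83

Take in order of value per unit:
- item 1 (192/15 per unit): all 15 → value 192, running total 192.00
- item 2 (138/29 per unit): 9 of 29 → value 9×138/29 = 42.8276, running total 234.83
Total 234.83.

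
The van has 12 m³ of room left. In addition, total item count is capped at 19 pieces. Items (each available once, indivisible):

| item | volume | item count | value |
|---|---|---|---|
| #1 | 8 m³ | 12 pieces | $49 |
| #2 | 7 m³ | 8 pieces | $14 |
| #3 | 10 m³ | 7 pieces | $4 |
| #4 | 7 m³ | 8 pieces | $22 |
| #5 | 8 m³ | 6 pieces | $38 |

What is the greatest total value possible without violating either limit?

$49

Feasible sets respecting both limits:
- #1: volume 8, item count 12, value 49
- #5: volume 8, item count 6, value 38
- #4: volume 7, item count 8, value 22
Best: $49.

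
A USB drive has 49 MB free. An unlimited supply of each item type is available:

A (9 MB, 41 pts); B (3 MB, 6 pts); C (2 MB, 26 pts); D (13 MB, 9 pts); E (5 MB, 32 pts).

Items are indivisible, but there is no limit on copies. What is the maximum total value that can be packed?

624 pts

Best value-per-unit is C at 26/2, and filling with it alone uses size 24×2=48. No mix of the others beats 24×26 = 624.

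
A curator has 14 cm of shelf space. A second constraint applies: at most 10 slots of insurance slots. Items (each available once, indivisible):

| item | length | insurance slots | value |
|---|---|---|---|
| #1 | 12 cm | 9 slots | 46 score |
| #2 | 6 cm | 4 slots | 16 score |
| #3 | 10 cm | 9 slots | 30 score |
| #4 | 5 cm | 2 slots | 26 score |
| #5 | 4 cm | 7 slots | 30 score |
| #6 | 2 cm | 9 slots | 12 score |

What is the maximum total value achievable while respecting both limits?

Feasible sets respecting both limits:
- #4+#5: length 9, insurance slots 9, value 56
- #1: length 12, insurance slots 9, value 46
- #2+#4: length 11, insurance slots 6, value 42
Best: 56 score.

56 score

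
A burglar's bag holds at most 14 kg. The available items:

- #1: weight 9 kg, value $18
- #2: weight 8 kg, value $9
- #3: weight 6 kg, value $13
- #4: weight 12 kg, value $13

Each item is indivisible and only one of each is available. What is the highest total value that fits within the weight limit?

$22

Check high-value combinations within 14 kg:
- #2+#3: weight 8+6=14, value 9+13=22
- #1: weight 9, value 18
- #3: weight 6, value 13
- #4: weight 12, value 13
Best: $22.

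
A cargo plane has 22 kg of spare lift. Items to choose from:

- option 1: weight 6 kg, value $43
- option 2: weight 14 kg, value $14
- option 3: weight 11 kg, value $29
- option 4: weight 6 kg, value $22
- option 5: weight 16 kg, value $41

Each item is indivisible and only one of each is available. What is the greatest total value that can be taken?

Check high-value combinations within 22 kg:
- option 1+option 5: weight 6+16=22, value 43+41=84
- option 1+option 3: weight 6+11=17, value 43+29=72
- option 1+option 4: weight 6+6=12, value 43+22=65
- option 4+option 5: weight 6+16=22, value 22+41=63
Best: $84.

$84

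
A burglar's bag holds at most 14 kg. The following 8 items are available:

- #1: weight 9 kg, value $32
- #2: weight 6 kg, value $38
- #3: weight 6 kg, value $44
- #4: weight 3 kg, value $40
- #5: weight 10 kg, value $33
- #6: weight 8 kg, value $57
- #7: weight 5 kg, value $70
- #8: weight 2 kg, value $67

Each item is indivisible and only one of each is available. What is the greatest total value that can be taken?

Check high-value combinations within 14 kg:
- #3+#7+#8: weight 6+5+2=13, value 44+70+67=181
- #4+#7+#8: weight 3+5+2=10, value 40+70+67=177
- #2+#7+#8: weight 6+5+2=13, value 38+70+67=175
- #4+#6+#8: weight 3+8+2=13, value 40+57+67=164
Best: $181.

$181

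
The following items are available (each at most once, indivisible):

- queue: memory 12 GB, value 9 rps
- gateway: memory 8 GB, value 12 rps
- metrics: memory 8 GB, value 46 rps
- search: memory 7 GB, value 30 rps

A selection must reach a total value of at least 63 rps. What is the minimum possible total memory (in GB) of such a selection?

Subsets with value ≥ 63, sorted by total memory:
- metrics+search: memory 15, value 76
- gateway+metrics+search: memory 23, value 88
Minimum memory: 15 GB.

15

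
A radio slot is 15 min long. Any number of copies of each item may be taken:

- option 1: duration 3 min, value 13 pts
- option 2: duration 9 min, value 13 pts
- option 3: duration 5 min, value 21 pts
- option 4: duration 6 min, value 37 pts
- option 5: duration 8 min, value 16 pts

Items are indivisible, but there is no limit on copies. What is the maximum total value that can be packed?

Best value-per-unit is option 4 at 37/6; filling with it alone gives 2×37 = 74.
Optimal mix: 1×option 1 + 2×option 4 → duration 15, value 87.

87 pts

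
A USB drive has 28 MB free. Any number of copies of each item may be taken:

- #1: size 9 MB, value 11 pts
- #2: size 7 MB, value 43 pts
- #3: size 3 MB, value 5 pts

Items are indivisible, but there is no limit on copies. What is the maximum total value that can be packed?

172 pts

Best value-per-unit is #2 at 43/7, and filling with it alone uses size 4×7=28. No mix of the others beats 4×43 = 172.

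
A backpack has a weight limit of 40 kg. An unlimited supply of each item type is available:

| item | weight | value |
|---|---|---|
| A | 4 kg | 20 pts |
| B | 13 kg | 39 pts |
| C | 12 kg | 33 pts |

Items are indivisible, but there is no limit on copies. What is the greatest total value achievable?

Best value-per-unit is A at 20/4, and filling with it alone uses weight 10×4=40. No mix of the others beats 10×20 = 200.

200 pts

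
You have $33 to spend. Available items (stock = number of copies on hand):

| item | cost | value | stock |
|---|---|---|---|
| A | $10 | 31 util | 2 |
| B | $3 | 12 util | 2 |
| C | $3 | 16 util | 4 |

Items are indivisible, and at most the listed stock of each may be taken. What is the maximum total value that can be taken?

126 util

Best selections within cost 33 and stock limits:
- 2×A + 4×C: cost 32, value 126
- 2×A + 1×B + 3×C: cost 32, value 122
- 1×A + 2×B + 4×C: cost 28, value 119
Best: 126 util.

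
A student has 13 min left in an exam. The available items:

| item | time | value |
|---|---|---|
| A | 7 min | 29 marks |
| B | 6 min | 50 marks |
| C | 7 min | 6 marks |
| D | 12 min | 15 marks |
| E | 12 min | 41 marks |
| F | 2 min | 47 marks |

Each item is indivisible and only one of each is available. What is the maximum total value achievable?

Check high-value combinations within 13 min:
- B+F: time 6+2=8, value 50+47=97
- A+B: time 7+6=13, value 29+50=79
- A+F: time 7+2=9, value 29+47=76
Best: 97 marks.

97 marks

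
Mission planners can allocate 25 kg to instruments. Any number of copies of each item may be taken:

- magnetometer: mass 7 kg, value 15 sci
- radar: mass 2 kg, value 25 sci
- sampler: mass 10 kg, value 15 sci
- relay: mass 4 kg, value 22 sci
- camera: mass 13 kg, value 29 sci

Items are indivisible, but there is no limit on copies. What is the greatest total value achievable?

Best value-per-unit is radar at 25/2, and filling with it alone uses mass 12×2=24. No mix of the others beats 12×25 = 300.

300 sci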